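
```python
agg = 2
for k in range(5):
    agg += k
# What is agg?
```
Trace:
  agg=2
  agg=2, k=0
  agg=3, k=1
  agg=5, k=2
  agg=8, k=3
  agg=12, k=4

Final answer: 12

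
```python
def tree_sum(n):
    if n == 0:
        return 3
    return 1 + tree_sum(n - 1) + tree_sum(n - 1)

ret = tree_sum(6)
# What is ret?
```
Call trace (a repeated sub-call is expanded the first time; later identical calls just restate its return value):
tree_sum(n=6)
  tree_sum(n=5)
    tree_sum(n=4)
      tree_sum(n=3)
        tree_sum(n=2)
          tree_sum(n=1)
            tree_sum(n=0)
            -> return 3
            tree_sum(n=0)
            -> return 3
          -> return 7
          tree_sum(n=1) -> return 7  (same call as traced above)
        -> return 15
        tree_sum(n=2) -> return 15  (same call as traced above)
      -> return 31
      tree_sum(n=3) -> return 31  (same call as traced above)
    -> return 63
    tree_sum(n=4) -> return 63  (same call as traced above)
  -> return 127
  tree_sum(n=5) -> return 127  (same call as traced above)
-> return 255

Final answer: 255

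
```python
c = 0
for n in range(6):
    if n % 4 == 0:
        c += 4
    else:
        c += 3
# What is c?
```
Trace:
  c=0
  c=4, n=0
  c=7, n=1
  c=10, n=2
  c=13, n=3
  c=17, n=4
  c=20, n=5

Final answer: 20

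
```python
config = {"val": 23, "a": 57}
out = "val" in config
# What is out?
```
Trace:
  config={'val': 23, 'a': 57}
  config={'val': 23, 'a': 57}, out=True

Final answer: True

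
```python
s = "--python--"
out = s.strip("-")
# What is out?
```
Trace:
  s='--python--'
  s='--python--', out='python'

Final answer: 'python'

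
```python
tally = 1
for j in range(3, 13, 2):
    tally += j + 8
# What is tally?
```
Trace:
  tally=1
  tally=12, j=3
  tally=25, j=5
  tally=40, j=7
  tally=57, j=9
  tally=76, j=11

Final answer: 76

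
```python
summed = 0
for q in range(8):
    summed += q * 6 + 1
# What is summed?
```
Trace:
  summed=0
  summed=1, q=0
  summed=8, q=1
  summed=21, q=2
  summed=40, q=3
  summed=65, q=4
  summed=96, q=5
  summed=133, q=6
  summed=176, q=7

Final answer: 176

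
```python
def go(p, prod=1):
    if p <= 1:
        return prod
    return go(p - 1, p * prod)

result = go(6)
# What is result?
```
Call trace:
go(p=6, prod=1)
  go(p=5, prod=6)
    go(p=4, prod=30)
      go(p=3, prod=120)
        go(p=2, prod=360)
          go(p=1, prod=720)
          -> return 720
        -> return 720
      -> return 720
    -> return 720
  -> return 720
-> return 720

Final answer: 720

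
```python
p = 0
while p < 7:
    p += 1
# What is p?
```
Trace:
  p=0
  p=1
  p=2
  p=3
  p=4
  p=5
  p=6
  p=7

Final answer: 7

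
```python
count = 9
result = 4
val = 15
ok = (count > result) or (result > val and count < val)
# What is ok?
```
Trace:
  count=9
  count=9, result=4
  count=9, result=4, val=15
  count=9, result=4, val=15, ok=True

Final answer: True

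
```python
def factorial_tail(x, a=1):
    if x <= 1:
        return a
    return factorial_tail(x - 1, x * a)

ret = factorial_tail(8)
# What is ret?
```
Call trace:
factorial_tail(x=8, a=1)
  factorial_tail(x=7, a=8)
    factorial_tail(x=6, a=56)
      factorial_tail(x=5, a=336)
        factorial_tail(x=4, a=1680)
          factorial_tail(x=3, a=6720)
            factorial_tail(x=2, a=20160)
              factorial_tail(x=1, a=40320)
              -> return 40320
            -> return 40320
          -> return 40320
        -> return 40320
      -> return 40320
    -> return 40320
  -> return 40320
-> return 40320

Final answer: 40320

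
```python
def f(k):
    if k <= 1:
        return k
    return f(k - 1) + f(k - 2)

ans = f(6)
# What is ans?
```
Call trace (a repeated sub-call is expanded the first time; later identical calls just restate its return value):
f(k=6)
  f(k=5)
    f(k=4)
      f(k=3)
        f(k=2)
          f(k=1)
          -> return 1
          f(k=0)
          -> return 0
        -> return 1
        f(k=1)
        -> return 1
      -> return 2
      f(k=2) -> return 1  (same call as traced above)
    -> return 3
    f(k=3) -> return 2  (same call as traced above)
  -> return 5
  f(k=4) -> return 3  (same call as traced above)
-> return 8

Final answer: 8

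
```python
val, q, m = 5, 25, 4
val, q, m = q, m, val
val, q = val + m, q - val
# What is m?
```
Trace:
  val=5, q=25, m=4
  val=25, q=4, m=5
  val=30, q=-21, m=5

Final answer: 5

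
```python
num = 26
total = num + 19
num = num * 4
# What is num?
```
Trace:
  num=26
  num=26, total=45
  num=104, total=45

Final answer: 104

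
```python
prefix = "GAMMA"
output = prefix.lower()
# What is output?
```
Trace:
  prefix='GAMMA'
  prefix='GAMMA', output='gamma'

Final answer: 'gamma'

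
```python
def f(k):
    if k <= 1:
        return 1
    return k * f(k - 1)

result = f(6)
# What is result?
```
Call trace:
f(k=6)
  f(k=5)
    f(k=4)
      f(k=3)
        f(k=2)
          f(k=1)
          -> return 1
        -> return 2
      -> return 6
    -> return 24
  -> return 120
-> return 720

Final answer: 720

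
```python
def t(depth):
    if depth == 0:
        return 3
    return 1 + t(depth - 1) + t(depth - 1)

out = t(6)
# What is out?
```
Call trace (a repeated sub-call is expanded the first time; later identical calls just restate its return value):
t(depth=6)
  t(depth=5)
    t(depth=4)
      t(depth=3)
        t(depth=2)
          t(depth=1)
            t(depth=0)
            -> return 3
            t(depth=0)
            -> return 3
          -> return 7
          t(depth=1) -> return 7  (same call as traced above)
        -> return 15
        t(depth=2) -> return 15  (same call as traced above)
      -> return 31
      t(depth=3) -> return 31  (same call as traced above)
    -> return 63
    t(depth=4) -> return 63  (same call as traced above)
  -> return 127
  t(depth=5) -> return 127  (same call as traced above)
-> return 255

Final answer: 255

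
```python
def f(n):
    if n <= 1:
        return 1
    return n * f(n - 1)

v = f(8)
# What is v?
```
Call trace:
f(n=8)
  f(n=7)
    f(n=6)
      f(n=5)
        f(n=4)
          f(n=3)
            f(n=2)
              f(n=1)
              -> return 1
            -> return 2
          -> return 6
        -> return 24
      -> return 120
    -> return 720
  -> return 5040
-> return 40320

Final answer: 40320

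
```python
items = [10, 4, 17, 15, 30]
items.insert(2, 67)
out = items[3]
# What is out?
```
Trace:
  items=[10, 4, 17, 15, 30]
  items=[10, 4, 67, 17, 15, 30]
  items=[10, 4, 67, 17, 15, 30], out=17

Final answer: 17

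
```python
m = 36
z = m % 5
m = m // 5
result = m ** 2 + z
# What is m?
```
Trace:
  m=36
  m=36, z=1
  m=7, z=1
  m=7, z=1, result=50

Final answer: 7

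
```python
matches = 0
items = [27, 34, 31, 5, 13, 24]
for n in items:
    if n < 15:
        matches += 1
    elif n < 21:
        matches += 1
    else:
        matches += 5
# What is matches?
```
Trace:
  matches=0
  matches=5, n=27
  matches=10, n=34
  matches=15, n=31
  matches=16, n=5
  matches=17, n=13
  matches=22, n=24

Final answer: 22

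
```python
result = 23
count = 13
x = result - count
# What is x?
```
Trace:
  result=23
  result=23, count=13
  result=23, count=13, x=10

Final answer: 10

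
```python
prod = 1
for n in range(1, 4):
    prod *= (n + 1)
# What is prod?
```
Trace:
  prod=1
  prod=2, n=1
  prod=6, n=2
  prod=24, n=3

Final answer: 24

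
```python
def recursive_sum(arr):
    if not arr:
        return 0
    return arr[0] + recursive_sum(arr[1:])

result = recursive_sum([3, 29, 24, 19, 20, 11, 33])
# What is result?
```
Call trace:
recursive_sum(arr=[3, 29, 24, 19, 20, 11, 33])
  recursive_sum(arr=[29, 24, 19, 20, 11, 33])
    recursive_sum(arr=[24, 19, 20, 11, 33])
      recursive_sum(arr=[19, 20, 11, 33])
        recursive_sum(arr=[20, 11, 33])
          recursive_sum(arr=[11, 33])
            recursive_sum(arr=[33])
              recursive_sum(arr=[])
              -> return 0
            -> return 33
          -> return 44
        -> return 64
      -> return 83
    -> return 107
  -> return 136
-> return 139

Final answer: 139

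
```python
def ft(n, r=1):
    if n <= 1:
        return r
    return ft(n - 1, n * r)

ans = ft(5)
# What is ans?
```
Call trace:
ft(n=5, r=1)
  ft(n=4, r=5)
    ft(n=3, r=20)
      ft(n=2, r=60)
        ft(n=1, r=120)
        -> return 120
      -> return 120
    -> return 120
  -> return 120
-> return 120

Final answer: 120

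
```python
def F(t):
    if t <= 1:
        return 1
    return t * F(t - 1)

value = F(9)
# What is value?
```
Call trace:
F(t=9)
  F(t=8)
    F(t=7)
      F(t=6)
        F(t=5)
          F(t=4)
            F(t=3)
              F(t=2)
                F(t=1)
                -> return 1
              -> return 2
            -> return 6
          -> return 24
        -> return 120
      -> return 720
    -> return 5040
  -> return 40320
-> return 362880

Final answer: 362880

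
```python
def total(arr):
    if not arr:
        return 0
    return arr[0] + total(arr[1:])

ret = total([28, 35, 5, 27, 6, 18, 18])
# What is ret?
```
Call trace:
total(arr=[28, 35, 5, 27, 6, 18, 18])
  total(arr=[35, 5, 27, 6, 18, 18])
    total(arr=[5, 27, 6, 18, 18])
      total(arr=[27, 6, 18, 18])
        total(arr=[6, 18, 18])
          total(arr=[18, 18])
            total(arr=[18])
              total(arr=[])
              -> return 0
            -> return 18
          -> return 36
        -> return 42
      -> return 69
    -> return 74
  -> return 109
-> return 137

Final answer: 137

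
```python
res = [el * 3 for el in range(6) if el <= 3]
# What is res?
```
Trace:
  el=0
  el=1
  el=2
  el=3
  el=4
  el=5
  res=[0, 3, 6, 9]

Final answer: [0, 3, 6, 9]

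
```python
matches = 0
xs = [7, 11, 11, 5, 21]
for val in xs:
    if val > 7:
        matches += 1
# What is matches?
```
Trace:
  matches=0
  matches=0, val=7
  matches=1, val=11
  matches=2, val=11
  matches=2, val=5
  matches=3, val=21

Final answer: 3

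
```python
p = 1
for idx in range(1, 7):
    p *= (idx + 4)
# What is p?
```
Trace:
  p=1
  p=5, idx=1
  p=30, idx=2
  p=210, idx=3
  p=1680, idx=4
  p=15120, idx=5
  p=151200, idx=6

Final answer: 151200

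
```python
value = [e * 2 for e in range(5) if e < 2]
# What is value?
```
Trace:
  e=0
  e=1
  e=2
  e=3
  e=4
  value=[0, 2]

Final answer: [0, 2]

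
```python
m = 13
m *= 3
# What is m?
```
Trace:
  m=13
  m=39

Final answer: 39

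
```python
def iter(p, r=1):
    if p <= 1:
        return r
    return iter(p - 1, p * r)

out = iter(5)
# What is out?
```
Call trace:
iter(p=5, r=1)
  iter(p=4, r=5)
    iter(p=3, r=20)
      iter(p=2, r=60)
        iter(p=1, r=120)
        -> return 120
      -> return 120
    -> return 120
  -> return 120
-> return 120

Final answer: 120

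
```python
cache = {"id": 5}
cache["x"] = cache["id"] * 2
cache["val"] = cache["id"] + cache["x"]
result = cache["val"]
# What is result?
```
Trace:
  cache={'id': 5}
  cache={'id': 5, 'x': 10}
  cache={'id': 5, 'x': 10, 'val': 15}
  cache={'id': 5, 'x': 10, 'val': 15}, result=15

Final answer: 15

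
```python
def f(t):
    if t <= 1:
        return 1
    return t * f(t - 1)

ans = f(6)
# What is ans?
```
Call trace:
f(t=6)
  f(t=5)
    f(t=4)
      f(t=3)
        f(t=2)
          f(t=1)
          -> return 1
        -> return 2
      -> return 6
    -> return 24
  -> return 120
-> return 720

Final answer: 720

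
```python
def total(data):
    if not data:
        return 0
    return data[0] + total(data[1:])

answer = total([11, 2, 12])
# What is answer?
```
Call trace:
total(data=[11, 2, 12])
  total(data=[2, 12])
    total(data=[12])
      total(data=[])
      -> return 0
    -> return 12
  -> return 14
-> return 25

Final answer: 25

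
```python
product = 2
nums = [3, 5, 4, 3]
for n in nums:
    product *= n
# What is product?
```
Trace:
  product=2
  product=6, n=3
  product=30, n=5
  product=120, n=4
  product=360, n=3

Final answer: 360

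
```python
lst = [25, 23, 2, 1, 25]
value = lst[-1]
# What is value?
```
Trace:
  lst=[25, 23, 2, 1, 25]
  lst=[25, 23, 2, 1, 25], value=25

Final answer: 25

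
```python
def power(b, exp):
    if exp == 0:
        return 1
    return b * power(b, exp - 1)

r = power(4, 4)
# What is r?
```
Call trace:
power(b=4, exp=4)
  power(b=4, exp=3)
    power(b=4, exp=2)
      power(b=4, exp=1)
        power(b=4, exp=0)
        -> return 1
      -> return 4
    -> return 16
  -> return 64
-> return 256

Final answer: 256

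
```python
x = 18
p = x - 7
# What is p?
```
Trace:
  x=18
  x=18, p=11

Final answer: 11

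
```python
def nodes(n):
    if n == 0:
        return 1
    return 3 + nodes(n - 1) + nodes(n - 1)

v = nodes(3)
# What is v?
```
Call trace (a repeated sub-call is expanded the first time; later identical calls just restate its return value):
nodes(n=3)
  nodes(n=2)
    nodes(n=1)
      nodes(n=0)
      -> return 1
      nodes(n=0)
      -> return 1
    -> return 5
    nodes(n=1) -> return 5  (same call as traced above)
  -> return 13
  nodes(n=2) -> return 13  (same call as traced above)
-> return 29

Final answer: 29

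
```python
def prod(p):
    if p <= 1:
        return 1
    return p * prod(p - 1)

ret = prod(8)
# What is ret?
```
Call trace:
prod(p=8)
  prod(p=7)
    prod(p=6)
      prod(p=5)
        prod(p=4)
          prod(p=3)
            prod(p=2)
              prod(p=1)
              -> return 1
            -> return 2
          -> return 6
        -> return 24
      -> return 120
    -> return 720
  -> return 5040
-> return 40320

Final answer: 40320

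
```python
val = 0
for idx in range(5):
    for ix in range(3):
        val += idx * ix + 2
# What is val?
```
Trace:
  val=0
  val=2, idx=0, ix=0
  val=4, idx=0, ix=1
  val=6, idx=0, ix=2
  val=8, idx=1, ix=0
  val=11, idx=1, ix=1
  val=15, idx=1, ix=2
  val=17, idx=2, ix=0
  val=21, idx=2, ix=1
  val=27, idx=2, ix=2
  val=29, idx=3, ix=0
  val=34, idx=3, ix=1
  val=42, idx=3, ix=2
  val=44, idx=4, ix=0
  val=50, idx=4, ix=1
  val=60, idx=4, ix=2

Final answer: 60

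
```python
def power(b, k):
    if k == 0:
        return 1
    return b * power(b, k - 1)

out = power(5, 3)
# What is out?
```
Call trace:
power(b=5, k=3)
  power(b=5, k=2)
    power(b=5, k=1)
      power(b=5, k=0)
      -> return 1
    -> return 5
  -> return 25
-> return 125

Final answer: 125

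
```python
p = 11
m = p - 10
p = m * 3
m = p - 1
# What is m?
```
Trace:
  p=11
  p=11, m=1
  p=3, m=1
  p=3, m=2

Final answer: 2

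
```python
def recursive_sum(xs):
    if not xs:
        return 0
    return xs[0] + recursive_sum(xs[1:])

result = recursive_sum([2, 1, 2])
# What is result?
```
Call trace:
recursive_sum(xs=[2, 1, 2])
  recursive_sum(xs=[1, 2])
    recursive_sum(xs=[2])
      recursive_sum(xs=[])
      -> return 0
    -> return 2
  -> return 3
-> return 5

Final answer: 5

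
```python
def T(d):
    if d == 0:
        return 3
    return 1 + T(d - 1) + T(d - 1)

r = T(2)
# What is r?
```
Call trace (a repeated sub-call is expanded the first time; later identical calls just restate its return value):
T(d=2)
  T(d=1)
    T(d=0)
    -> return 3
    T(d=0)
    -> return 3
  -> return 7
  T(d=1) -> return 7  (same call as traced above)
-> return 15

Final answer: 15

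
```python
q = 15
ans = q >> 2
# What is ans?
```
Trace:
  q=15
  q=15, ans=3

Final answer: 3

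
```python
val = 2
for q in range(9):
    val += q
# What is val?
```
Trace:
  val=2
  val=2, q=0
  val=3, q=1
  val=5, q=2
  val=8, q=3
  val=12, q=4
  val=17, q=5
  val=23, q=6
  val=30, q=7
  val=38, q=8

Final answer: 38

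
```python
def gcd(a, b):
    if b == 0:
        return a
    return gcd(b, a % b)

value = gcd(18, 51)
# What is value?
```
Call trace:
gcd(a=18, b=51)
  gcd(a=51, b=18)
    gcd(a=18, b=15)
      gcd(a=15, b=3)
        gcd(a=3, b=0)
        -> return 3
      -> return 3
    -> return 3
  -> return 3
-> return 3

Final answer: 3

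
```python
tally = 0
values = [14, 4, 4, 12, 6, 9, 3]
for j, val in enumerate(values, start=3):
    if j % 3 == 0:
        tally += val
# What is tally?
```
Trace:
  tally=0
  tally=14, j=3, val=14
  tally=14, j=4, val=4
  tally=14, j=5, val=4
  tally=26, j=6, val=12
  tally=26, j=7, val=6
  tally=26, j=8, val=9
  tally=29, j=9, val=3

Final answer: 29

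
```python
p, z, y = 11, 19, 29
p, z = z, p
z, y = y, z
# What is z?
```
Trace:
  p=11, z=19, y=29
  p=19, z=11, y=29
  p=19, z=29, y=11

Final answer: 29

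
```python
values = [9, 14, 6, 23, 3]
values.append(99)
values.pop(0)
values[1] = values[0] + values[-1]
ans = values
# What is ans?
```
Trace:
  values=[9, 14, 6, 23, 3]
  values=[9, 14, 6, 23, 3, 99]
  values=[14, 6, 23, 3, 99]
  values=[14, 113, 23, 3, 99]
  values=[14, 113, 23, 3, 99], ans=[14, 113, 23, 3, 99]

Final answer: [14, 113, 23, 3, 99]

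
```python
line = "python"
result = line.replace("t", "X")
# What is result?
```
Trace:
  line='python'
  line='python', result='pyXhon'

Final answer: 'pyXhon'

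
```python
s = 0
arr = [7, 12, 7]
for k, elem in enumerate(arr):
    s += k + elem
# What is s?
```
Trace:
  s=0
  s=7, k=0, elem=7
  s=20, k=1, elem=12
  s=29, k=2, elem=7

Final answer: 29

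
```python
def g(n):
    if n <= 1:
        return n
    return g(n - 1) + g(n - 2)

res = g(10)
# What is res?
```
Call trace (a repeated sub-call is expanded the first time; later identical calls just restate its return value):
g(n=10)
  g(n=9)
    g(n=8)
      g(n=7)
        g(n=6)
          g(n=5)
            g(n=4)
              g(n=3)
                g(n=2)
                  g(n=1)
                  -> return 1
                  g(n=0)
                  -> return 0
                -> return 1
                g(n=1)
                -> return 1
              -> return 2
              g(n=2) -> return 1  (same call as traced above)
            -> return 3
            g(n=3) -> return 2  (same call as traced above)
          -> return 5
          g(n=4) -> return 3  (same call as traced above)
        -> return 8
        g(n=5) -> return 5  (same call as traced above)
      -> return 13
      g(n=6) -> return 8  (same call as traced above)
    -> return 21
    g(n=7) -> return 13  (same call as traced above)
  -> return 34
  g(n=8) -> return 21  (same call as traced above)
-> return 55

Final answer: 55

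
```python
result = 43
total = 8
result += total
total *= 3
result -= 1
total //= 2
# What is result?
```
Trace:
  result=43
  result=43, total=8
  result=51, total=8
  result=51, total=24
  result=50, total=24
  result=50, total=12

Final answer: 50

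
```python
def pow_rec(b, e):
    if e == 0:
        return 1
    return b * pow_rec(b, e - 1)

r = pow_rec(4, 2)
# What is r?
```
Call trace:
pow_rec(b=4, e=2)
  pow_rec(b=4, e=1)
    pow_rec(b=4, e=0)
    -> return 1
  -> return 4
-> return 16

Final answer: 16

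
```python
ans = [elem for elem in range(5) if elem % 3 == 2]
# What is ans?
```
Trace:
  elem=0
  elem=1
  elem=2
  elem=3
  elem=4
  ans=[2]

Final answer: [2]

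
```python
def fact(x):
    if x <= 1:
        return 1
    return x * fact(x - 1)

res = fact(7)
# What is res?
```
Call trace:
fact(x=7)
  fact(x=6)
    fact(x=5)
      fact(x=4)
        fact(x=3)
          fact(x=2)
            fact(x=1)
            -> return 1
          -> return 2
        -> return 6
      -> return 24
    -> return 120
  -> return 720
-> return 5040

Final answer: 5040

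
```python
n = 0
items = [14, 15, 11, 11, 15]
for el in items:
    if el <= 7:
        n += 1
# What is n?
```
Trace:
  n=0
  n=0, el=14
  n=0, el=15
  n=0, el=11
  n=0, el=11
  n=0, el=15

Final answer: 0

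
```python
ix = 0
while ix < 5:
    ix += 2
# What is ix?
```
Trace:
  ix=0
  ix=2
  ix=4
  ix=6

Final answer: 6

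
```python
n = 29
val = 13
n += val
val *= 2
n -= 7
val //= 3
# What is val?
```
Trace:
  n=29
  n=29, val=13
  n=42, val=13
  n=42, val=26
  n=35, val=26
  n=35, val=8

Final answer: 8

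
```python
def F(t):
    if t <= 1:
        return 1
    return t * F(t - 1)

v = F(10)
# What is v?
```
Call trace:
F(t=10)
  F(t=9)
    F(t=8)
      F(t=7)
        F(t=6)
          F(t=5)
            F(t=4)
              F(t=3)
                F(t=2)
                  F(t=1)
                  -> return 1
                -> return 2
              -> return 6
            -> return 24
          -> return 120
        -> return 720
      -> return 5040
    -> return 40320
  -> return 362880
-> return 3628800

Final answer: 3628800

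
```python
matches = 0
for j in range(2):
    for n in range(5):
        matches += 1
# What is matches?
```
Trace:
  matches=0
  matches=1, j=0, n=0
  matches=2, j=0, n=1
  matches=3, j=0, n=2
  matches=4, j=0, n=3
  matches=5, j=0, n=4
  matches=6, j=1, n=0
  matches=7, j=1, n=1
  matches=8, j=1, n=2
  matches=9, j=1, n=3
  matches=10, j=1, n=4

Final answer: 10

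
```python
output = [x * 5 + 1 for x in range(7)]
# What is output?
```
Trace:
  x=0
  x=1
  x=2
  x=3
  x=4
  x=5
  x=6
  output=[1, 6, 11, 16, 21, 26, 31]

Final answer: [1, 6, 11, 16, 21, 26, 31]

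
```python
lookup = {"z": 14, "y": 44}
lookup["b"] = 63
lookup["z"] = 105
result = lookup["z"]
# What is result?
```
Trace:
  lookup={'z': 14, 'y': 44}
  lookup={'z': 14, 'y': 44, 'b': 63}
  lookup={'z': 105, 'y': 44, 'b': 63}
  lookup={'z': 105, 'y': 44, 'b': 63}, result=105

Final answer: 105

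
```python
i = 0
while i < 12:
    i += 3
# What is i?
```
Trace:
  i=0
  i=3
  i=6
  i=9
  i=12

Final answer: 12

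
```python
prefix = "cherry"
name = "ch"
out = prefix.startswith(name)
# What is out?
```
Trace:
  prefix='cherry'
  prefix='cherry', name='ch'
  prefix='cherry', name='ch', out=True

Final answer: True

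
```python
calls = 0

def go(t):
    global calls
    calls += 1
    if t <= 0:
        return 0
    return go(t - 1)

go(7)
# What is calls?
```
Call trace:
go(t=7)
  go(t=6)
    go(t=5)
      go(t=4)
        go(t=3)
          go(t=2)
            go(t=1)
              go(t=0)
              -> return 0
            -> return 0
          -> return 0
        -> return 0
      -> return 0
    -> return 0
  -> return 0
-> return 0

calls is incremented once per call. go is entered once for each t = 7, 6, 5, 4, 3, 2, 1, 0 (the t <= 0 call returns without recursing), i.e. 7 + 1 calls.
calls = 8

Final answer: 8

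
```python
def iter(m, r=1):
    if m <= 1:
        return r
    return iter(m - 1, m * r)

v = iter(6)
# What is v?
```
Call trace:
iter(m=6, r=1)
  iter(m=5, r=6)
    iter(m=4, r=30)
      iter(m=3, r=120)
        iter(m=2, r=360)
          iter(m=1, r=720)
          -> return 720
        -> return 720
      -> return 720
    -> return 720
  -> return 720
-> return 720

Final answer: 720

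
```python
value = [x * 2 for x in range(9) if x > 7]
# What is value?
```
Trace:
  x=0
  x=1
  x=2
  x=3
  x=4
  x=5
  x=6
  x=7
  x=8
  value=[16]

Final answer: [16]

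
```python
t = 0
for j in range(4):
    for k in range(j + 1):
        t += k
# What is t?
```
Trace:
  t=0
  t=0, j=0, k=0
  t=0, j=1, k=0
  t=1, j=1, k=1
  t=1, j=2, k=0
  t=2, j=2, k=1
  t=4, j=2, k=2
  t=4, j=3, k=0
  t=5, j=3, k=1
  t=7, j=3, k=2
  t=10, j=3, k=3

Final answer: 10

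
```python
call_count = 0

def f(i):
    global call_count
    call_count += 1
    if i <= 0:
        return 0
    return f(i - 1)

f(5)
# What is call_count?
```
Call trace:
f(i=5)
  f(i=4)
    f(i=3)
      f(i=2)
        f(i=1)
          f(i=0)
          -> return 0
        -> return 0
      -> return 0
    -> return 0
  -> return 0
-> return 0

call_count is incremented once per call. f is entered once for each i = 5, 4, 3, 2, 1, 0 (the i <= 0 call returns without recursing), i.e. 5 + 1 calls.
call_count = 6

Final answer: 6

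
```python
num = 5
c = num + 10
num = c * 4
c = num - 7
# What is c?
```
Trace:
  num=5
  num=5, c=15
  num=60, c=15
  num=60, c=53

Final answer: 53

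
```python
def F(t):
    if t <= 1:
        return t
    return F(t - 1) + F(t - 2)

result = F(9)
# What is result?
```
Call trace (a repeated sub-call is expanded the first time; later identical calls just restate its return value):
F(t=9)
  F(t=8)
    F(t=7)
      F(t=6)
        F(t=5)
          F(t=4)
            F(t=3)
              F(t=2)
                F(t=1)
                -> return 1
                F(t=0)
                -> return 0
              -> return 1
              F(t=1)
              -> return 1
            -> return 2
            F(t=2) -> return 1  (same call as traced above)
          -> return 3
          F(t=3) -> return 2  (same call as traced above)
        -> return 5
        F(t=4) -> return 3  (same call as traced above)
      -> return 8
      F(t=5) -> return 5  (same call as traced above)
    -> return 13
    F(t=6) -> return 8  (same call as traced above)
  -> return 21
  F(t=7) -> return 13  (same call as traced above)
-> return 34

Final answer: 34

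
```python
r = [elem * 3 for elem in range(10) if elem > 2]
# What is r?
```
Trace:
  elem=0
  elem=1
  elem=2
  elem=3
  elem=4
  elem=5
  elem=6
  elem=7
  elem=8
  elem=9
  r=[9, 12, 15, 18, 21, 24, 27]

Final answer: [9, 12, 15, 18, 21, 24, 27]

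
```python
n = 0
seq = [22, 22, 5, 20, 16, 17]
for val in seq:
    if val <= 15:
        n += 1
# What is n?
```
Trace:
  n=0
  n=0, val=22
  n=0, val=22
  n=1, val=5
  n=1, val=20
  n=1, val=16
  n=1, val=17

Final answer: 1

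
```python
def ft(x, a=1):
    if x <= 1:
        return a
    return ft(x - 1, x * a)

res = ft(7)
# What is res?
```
Call trace:
ft(x=7, a=1)
  ft(x=6, a=7)
    ft(x=5, a=42)
      ft(x=4, a=210)
        ft(x=3, a=840)
          ft(x=2, a=2520)
            ft(x=1, a=5040)
            -> return 5040
          -> return 5040
        -> return 5040
      -> return 5040
    -> return 5040
  -> return 5040
-> return 5040

Final answer: 5040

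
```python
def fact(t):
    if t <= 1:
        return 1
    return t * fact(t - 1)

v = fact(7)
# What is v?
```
Call trace:
fact(t=7)
  fact(t=6)
    fact(t=5)
      fact(t=4)
        fact(t=3)
          fact(t=2)
            fact(t=1)
            -> return 1
          -> return 2
        -> return 6
      -> return 24
    -> return 120
  -> return 720
-> return 5040

Final answer: 5040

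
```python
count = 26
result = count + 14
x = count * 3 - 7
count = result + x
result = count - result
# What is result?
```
Trace:
  count=26
  count=26, result=40
  count=26, result=40, x=71
  count=111, result=40, x=71
  count=111, result=71, x=71

Final answer: 71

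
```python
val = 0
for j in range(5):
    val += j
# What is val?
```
Trace:
  val=0
  val=0, j=0
  val=1, j=1
  val=3, j=2
  val=6, j=3
  val=10, j=4

Final answer: 10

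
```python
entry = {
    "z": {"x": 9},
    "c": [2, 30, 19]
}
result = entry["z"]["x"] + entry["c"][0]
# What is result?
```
Trace:
  entry={'z': {'x': 9}, 'c': [2, 30, 19]}
  entry={'z': {'x': 9}, 'c': [2, 30, 19]}, result=11

Final answer: 11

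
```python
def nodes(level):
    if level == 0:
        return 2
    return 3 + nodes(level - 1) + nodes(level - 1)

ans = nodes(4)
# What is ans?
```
Call trace (a repeated sub-call is expanded the first time; later identical calls just restate its return value):
nodes(level=4)
  nodes(level=3)
    nodes(level=2)
      nodes(level=1)
        nodes(level=0)
        -> return 2
        nodes(level=0)
        -> return 2
      -> return 7
      nodes(level=1) -> return 7  (same call as traced above)
    -> return 17
    nodes(level=2) -> return 17  (same call as traced above)
  -> return 37
  nodes(level=3) -> return 37  (same call as traced above)
-> return 77

Final answer: 77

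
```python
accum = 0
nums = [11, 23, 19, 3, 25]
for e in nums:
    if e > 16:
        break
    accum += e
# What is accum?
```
Trace:
  accum=0
  accum=11, e=11
  accum=11, e=23

Final answer: 11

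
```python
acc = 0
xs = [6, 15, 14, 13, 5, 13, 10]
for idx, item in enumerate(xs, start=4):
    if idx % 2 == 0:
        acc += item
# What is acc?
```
Trace:
  acc=0
  acc=6, idx=4, item=6
  acc=6, idx=5, item=15
  acc=20, idx=6, item=14
  acc=20, idx=7, item=13
  acc=25, idx=8, item=5
  acc=25, idx=9, item=13
  acc=35, idx=10, item=10

Final answer: 35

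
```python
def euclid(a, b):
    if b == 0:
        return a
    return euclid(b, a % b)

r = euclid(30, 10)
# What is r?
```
Call trace:
euclid(a=30, b=10)
  euclid(a=10, b=0)
  -> return 10
-> return 10

Final answer: 10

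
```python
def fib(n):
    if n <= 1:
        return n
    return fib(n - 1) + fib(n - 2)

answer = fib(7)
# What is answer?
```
Call trace (a repeated sub-call is expanded the first time; later identical calls just restate its return value):
fib(n=7)
  fib(n=6)
    fib(n=5)
      fib(n=4)
        fib(n=3)
          fib(n=2)
            fib(n=1)
            -> return 1
            fib(n=0)
            -> return 0
          -> return 1
          fib(n=1)
          -> return 1
        -> return 2
        fib(n=2) -> return 1  (same call as traced above)
      -> return 3
      fib(n=3) -> return 2  (same call as traced above)
    -> return 5
    fib(n=4) -> return 3  (same call as traced above)
  -> return 8
  fib(n=5) -> return 5  (same call as traced above)
-> return 13

Final answer: 13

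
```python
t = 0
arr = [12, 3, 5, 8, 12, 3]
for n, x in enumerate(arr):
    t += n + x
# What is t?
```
Trace:
  t=0
  t=12, n=0, x=12
  t=16, n=1, x=3
  t=23, n=2, x=5
  t=34, n=3, x=8
  t=50, n=4, x=12
  t=58, n=5, x=3

Final answer: 58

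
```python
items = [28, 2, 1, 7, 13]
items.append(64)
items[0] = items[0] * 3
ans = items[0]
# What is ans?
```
Trace:
  items=[28, 2, 1, 7, 13]
  items=[28, 2, 1, 7, 13, 64]
  items=[84, 2, 1, 7, 13, 64]
  items=[84, 2, 1, 7, 13, 64], ans=84

Final answer: 84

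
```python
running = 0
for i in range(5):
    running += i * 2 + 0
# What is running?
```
Trace:
  running=0
  running=0, i=0
  running=2, i=1
  running=6, i=2
  running=12, i=3
  running=20, i=4

Final answer: 20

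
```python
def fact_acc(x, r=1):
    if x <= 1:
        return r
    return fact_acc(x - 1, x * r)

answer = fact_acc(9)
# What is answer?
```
Call trace:
fact_acc(x=9, r=1)
  fact_acc(x=8, r=9)
    fact_acc(x=7, r=72)
      fact_acc(x=6, r=504)
        fact_acc(x=5, r=3024)
          fact_acc(x=4, r=15120)
            fact_acc(x=3, r=60480)
              fact_acc(x=2, r=181440)
                fact_acc(x=1, r=362880)
                -> return 362880
              -> return 362880
            -> return 362880
          -> return 362880
        -> return 362880
      -> return 362880
    -> return 362880
  -> return 362880
-> return 362880

Final answer: 362880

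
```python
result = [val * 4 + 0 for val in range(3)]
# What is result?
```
Trace:
  val=0
  val=1
  val=2
  result=[0, 4, 8]

Final answer: [0, 4, 8]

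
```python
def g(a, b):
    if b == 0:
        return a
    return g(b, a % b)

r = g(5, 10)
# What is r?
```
Call trace:
g(a=5, b=10)
  g(a=10, b=5)
    g(a=5, b=0)
    -> return 5
  -> return 5
-> return 5

Final answer: 5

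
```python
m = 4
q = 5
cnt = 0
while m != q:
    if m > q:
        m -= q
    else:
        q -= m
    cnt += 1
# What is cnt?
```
Trace:
  m=4
  m=4, q=5
  m=4, q=5, cnt=0
  m=4, q=1, cnt=1
  m=3, q=1, cnt=2
  m=2, q=1, cnt=3
  m=1, q=1, cnt=4

Final answer: 4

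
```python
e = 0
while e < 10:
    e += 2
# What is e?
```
Trace:
  e=0
  e=2
  e=4
  e=6
  e=8
  e=10

Final answer: 10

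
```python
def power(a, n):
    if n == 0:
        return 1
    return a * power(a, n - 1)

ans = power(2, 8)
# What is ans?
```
Call trace:
power(a=2, n=8)
  power(a=2, n=7)
    power(a=2, n=6)
      power(a=2, n=5)
        power(a=2, n=4)
          power(a=2, n=3)
            power(a=2, n=2)
              power(a=2, n=1)
                power(a=2, n=0)
                -> return 1
              -> return 2
            -> return 4
          -> return 8
        -> return 16
      -> return 32
    -> return 64
  -> return 128
-> return 256

Final answer: 256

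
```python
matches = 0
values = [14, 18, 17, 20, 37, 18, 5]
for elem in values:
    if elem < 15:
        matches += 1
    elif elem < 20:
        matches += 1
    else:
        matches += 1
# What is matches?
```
Trace:
  matches=0
  matches=1, elem=14
  matches=2, elem=18
  matches=3, elem=17
  matches=4, elem=20
  matches=5, elem=37
  matches=6, elem=18
  matches=7, elem=5

Final answer: 7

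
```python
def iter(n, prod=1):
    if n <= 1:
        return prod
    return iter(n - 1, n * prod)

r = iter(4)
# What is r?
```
Call trace:
iter(n=4, prod=1)
  iter(n=3, prod=4)
    iter(n=2, prod=12)
      iter(n=1, prod=24)
      -> return 24
    -> return 24
  -> return 24
-> return 24

Final answer: 24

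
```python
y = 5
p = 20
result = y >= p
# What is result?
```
Trace:
  y=5
  y=5, p=20
  y=5, p=20, result=False

Final answer: False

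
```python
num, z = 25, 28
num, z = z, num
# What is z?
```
Trace:
  num=25, z=28
  num=28, z=25

Final answer: 25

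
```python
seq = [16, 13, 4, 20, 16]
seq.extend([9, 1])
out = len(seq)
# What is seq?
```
Trace:
  seq=[16, 13, 4, 20, 16]
  seq=[16, 13, 4, 20, 16, 9, 1]
  seq=[16, 13, 4, 20, 16, 9, 1], out=7

Final answer: [16, 13, 4, 20, 16, 9, 1]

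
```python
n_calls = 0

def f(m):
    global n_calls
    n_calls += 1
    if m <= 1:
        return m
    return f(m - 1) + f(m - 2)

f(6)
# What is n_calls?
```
Call trace (a repeated sub-call is expanded the first time; later identical calls just restate its return value):
f(m=6)
  f(m=5)
    f(m=4)
      f(m=3)
        f(m=2)
          f(m=1)
          -> return 1
          f(m=0)
          -> return 0
        -> return 1
        f(m=1)
        -> return 1
      -> return 2
      f(m=2) -> return 1  (same call as traced above)
    -> return 3
    f(m=3) -> return 2  (same call as traced above)
  -> return 5
  f(m=4) -> return 3  (same call as traced above)
-> return 8

n_calls is incremented once per call, so count the calls in each subtree. Let C(m) = number of calls made by f(m).
C(0) = C(1) = 1 (base case, no recursion); C(m) = 1 + C(m - 1) + C(m - 2) otherwise.
C(2) = 1 + C(1) + C(0) = 1 + 1 + 1 = 3
C(3) = 1 + C(2) + C(1) = 1 + 3 + 1 = 5
C(4) = 1 + C(3) + C(2) = 1 + 5 + 3 = 9
C(5) = 1 + C(4) + C(3) = 1 + 9 + 5 = 15
C(6) = 1 + C(5) + C(4) = 1 + 15 + 9 = 25
n_calls = C(6) = 25

Final answer: 25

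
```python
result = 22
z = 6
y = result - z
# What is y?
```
Trace:
  result=22
  result=22, z=6
  result=22, z=6, y=16

Final answer: 16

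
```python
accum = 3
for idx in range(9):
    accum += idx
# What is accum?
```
Trace:
  accum=3
  accum=3, idx=0
  accum=4, idx=1
  accum=6, idx=2
  accum=9, idx=3
  accum=13, idx=4
  accum=18, idx=5
  accum=24, idx=6
  accum=31, idx=7
  accum=39, idx=8

Final answer: 39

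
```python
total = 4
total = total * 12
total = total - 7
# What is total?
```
Trace:
  total=4
  total=48
  total=41

Final answer: 41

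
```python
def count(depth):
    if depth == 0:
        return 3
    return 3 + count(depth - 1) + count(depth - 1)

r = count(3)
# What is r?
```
Call trace (a repeated sub-call is expanded the first time; later identical calls just restate its return value):
count(depth=3)
  count(depth=2)
    count(depth=1)
      count(depth=0)
      -> return 3
      count(depth=0)
      -> return 3
    -> return 9
    count(depth=1) -> return 9  (same call as traced above)
  -> return 21
  count(depth=2) -> return 21  (same call as traced above)
-> return 45

Final answer: 45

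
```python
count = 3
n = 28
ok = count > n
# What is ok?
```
Trace:
  count=3
  count=3, n=28
  count=3, n=28, ok=False

Final answer: False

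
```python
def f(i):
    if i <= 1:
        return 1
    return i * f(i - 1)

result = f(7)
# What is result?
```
Call trace:
f(i=7)
  f(i=6)
    f(i=5)
      f(i=4)
        f(i=3)
          f(i=2)
            f(i=1)
            -> return 1
          -> return 2
        -> return 6
      -> return 24
    -> return 120
  -> return 720
-> return 5040

Final answer: 5040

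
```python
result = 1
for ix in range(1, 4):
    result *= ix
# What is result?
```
Trace:
  result=1
  result=1, ix=1
  result=2, ix=2
  result=6, ix=3

Final answer: 6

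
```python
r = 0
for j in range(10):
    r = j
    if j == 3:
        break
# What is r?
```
Trace:
  r=0
  r=0, j=0
  r=1, j=1
  r=2, j=2
  r=3, j=3

Final answer: 3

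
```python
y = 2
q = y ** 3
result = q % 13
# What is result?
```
Trace:
  y=2
  y=2, q=8
  y=2, q=8, result=8

Final answer: 8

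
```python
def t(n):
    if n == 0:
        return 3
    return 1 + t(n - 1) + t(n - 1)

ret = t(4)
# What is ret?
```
Call trace (a repeated sub-call is expanded the first time; later identical calls just restate its return value):
t(n=4)
  t(n=3)
    t(n=2)
      t(n=1)
        t(n=0)
        -> return 3
        t(n=0)
        -> return 3
      -> return 7
      t(n=1) -> return 7  (same call as traced above)
    -> return 15
    t(n=2) -> return 15  (same call as traced above)
  -> return 31
  t(n=3) -> return 31  (same call as traced above)
-> return 63

Final answer: 63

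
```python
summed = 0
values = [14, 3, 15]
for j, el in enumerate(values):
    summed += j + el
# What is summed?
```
Trace:
  summed=0
  summed=14, j=0, el=14
  summed=18, j=1, el=3
  summed=35, j=2, el=15

Final answer: 35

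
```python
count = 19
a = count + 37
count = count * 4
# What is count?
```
Trace:
  count=19
  count=19, a=56
  count=76, a=56

Final answer: 76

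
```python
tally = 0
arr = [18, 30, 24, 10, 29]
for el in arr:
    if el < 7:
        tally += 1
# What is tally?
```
Trace:
  tally=0
  tally=0, el=18
  tally=0, el=30
  tally=0, el=24
  tally=0, el=10
  tally=0, el=29

Final answer: 0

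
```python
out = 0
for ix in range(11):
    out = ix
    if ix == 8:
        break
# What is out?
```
Trace:
  out=0
  out=0, ix=0
  out=1, ix=1
  out=2, ix=2
  out=3, ix=3
  out=4, ix=4
  out=5, ix=5
  out=6, ix=6
  out=7, ix=7
  out=8, ix=8

Final answer: 8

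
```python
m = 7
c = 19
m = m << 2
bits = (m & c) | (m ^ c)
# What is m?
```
Trace:
  m=7
  m=7, c=19
  m=28, c=19
  m=28, c=19, bits=31

Final answer: 28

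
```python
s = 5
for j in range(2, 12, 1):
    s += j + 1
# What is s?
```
Trace:
  s=5
  s=8, j=2
  s=12, j=3
  s=17, j=4
  s=23, j=5
  s=30, j=6
  s=38, j=7
  s=47, j=8
  s=57, j=9
  s=68, j=10
  s=80, j=11

Final answer: 80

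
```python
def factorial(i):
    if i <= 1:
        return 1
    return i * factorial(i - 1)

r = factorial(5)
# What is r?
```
Call trace:
factorial(i=5)
  factorial(i=4)
    factorial(i=3)
      factorial(i=2)
        factorial(i=1)
        -> return 1
      -> return 2
    -> return 6
  -> return 24
-> return 120

Final answer: 120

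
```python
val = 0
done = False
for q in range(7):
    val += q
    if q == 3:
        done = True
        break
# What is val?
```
Trace:
  val=0
  val=0, done=False
  val=0, done=False, q=0
  val=1, done=False, q=1
  val=3, done=False, q=2
  val=6, done=True, q=3

Final answer: 6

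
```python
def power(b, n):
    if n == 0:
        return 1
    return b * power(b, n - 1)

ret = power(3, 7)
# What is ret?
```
Call trace:
power(b=3, n=7)
  power(b=3, n=6)
    power(b=3, n=5)
      power(b=3, n=4)
        power(b=3, n=3)
          power(b=3, n=2)
            power(b=3, n=1)
              power(b=3, n=0)
              -> return 1
            -> return 3
          -> return 9
        -> return 27
      -> return 81
    -> return 243
  -> return 729
-> return 2187

Final answer: 2187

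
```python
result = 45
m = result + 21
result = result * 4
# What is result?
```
Trace:
  result=45
  result=45, m=66
  result=180, m=66

Final answer: 180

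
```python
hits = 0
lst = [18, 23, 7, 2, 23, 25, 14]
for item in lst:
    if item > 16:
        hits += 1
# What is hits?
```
Trace:
  hits=0
  hits=1, item=18
  hits=2, item=23
  hits=2, item=7
  hits=2, item=2
  hits=3, item=23
  hits=4, item=25
  hits=4, item=14

Final answer: 4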